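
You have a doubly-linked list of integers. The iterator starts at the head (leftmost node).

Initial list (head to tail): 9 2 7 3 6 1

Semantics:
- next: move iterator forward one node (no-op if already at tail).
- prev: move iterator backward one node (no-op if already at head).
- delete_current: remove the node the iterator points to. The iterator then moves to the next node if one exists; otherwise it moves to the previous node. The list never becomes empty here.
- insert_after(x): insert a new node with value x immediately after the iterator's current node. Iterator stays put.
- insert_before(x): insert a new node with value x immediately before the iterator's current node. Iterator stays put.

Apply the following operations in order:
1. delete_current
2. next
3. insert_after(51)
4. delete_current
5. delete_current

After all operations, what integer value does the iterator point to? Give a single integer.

After 1 (delete_current): list=[2, 7, 3, 6, 1] cursor@2
After 2 (next): list=[2, 7, 3, 6, 1] cursor@7
After 3 (insert_after(51)): list=[2, 7, 51, 3, 6, 1] cursor@7
After 4 (delete_current): list=[2, 51, 3, 6, 1] cursor@51
After 5 (delete_current): list=[2, 3, 6, 1] cursor@3

Answer: 3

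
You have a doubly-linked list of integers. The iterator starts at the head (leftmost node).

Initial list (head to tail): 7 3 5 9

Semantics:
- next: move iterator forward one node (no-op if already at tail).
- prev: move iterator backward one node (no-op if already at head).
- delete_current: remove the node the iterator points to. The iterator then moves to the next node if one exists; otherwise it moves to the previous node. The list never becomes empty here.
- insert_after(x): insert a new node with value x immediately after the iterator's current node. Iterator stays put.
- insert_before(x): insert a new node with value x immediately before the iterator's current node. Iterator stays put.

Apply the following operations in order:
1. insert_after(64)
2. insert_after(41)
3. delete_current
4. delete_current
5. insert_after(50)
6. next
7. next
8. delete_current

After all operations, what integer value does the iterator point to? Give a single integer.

Answer: 5

Derivation:
After 1 (insert_after(64)): list=[7, 64, 3, 5, 9] cursor@7
After 2 (insert_after(41)): list=[7, 41, 64, 3, 5, 9] cursor@7
After 3 (delete_current): list=[41, 64, 3, 5, 9] cursor@41
After 4 (delete_current): list=[64, 3, 5, 9] cursor@64
After 5 (insert_after(50)): list=[64, 50, 3, 5, 9] cursor@64
After 6 (next): list=[64, 50, 3, 5, 9] cursor@50
After 7 (next): list=[64, 50, 3, 5, 9] cursor@3
After 8 (delete_current): list=[64, 50, 5, 9] cursor@5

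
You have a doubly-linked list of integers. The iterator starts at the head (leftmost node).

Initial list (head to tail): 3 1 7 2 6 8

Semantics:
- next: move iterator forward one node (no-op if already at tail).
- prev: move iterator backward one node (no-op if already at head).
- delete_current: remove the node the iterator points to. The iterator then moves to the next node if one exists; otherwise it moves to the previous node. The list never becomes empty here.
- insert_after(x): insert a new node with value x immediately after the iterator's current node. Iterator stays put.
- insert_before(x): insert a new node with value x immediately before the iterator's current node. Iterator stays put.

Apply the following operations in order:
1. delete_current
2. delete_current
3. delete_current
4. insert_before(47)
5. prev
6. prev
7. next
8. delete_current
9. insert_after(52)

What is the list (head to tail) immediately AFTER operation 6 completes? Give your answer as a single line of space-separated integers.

After 1 (delete_current): list=[1, 7, 2, 6, 8] cursor@1
After 2 (delete_current): list=[7, 2, 6, 8] cursor@7
After 3 (delete_current): list=[2, 6, 8] cursor@2
After 4 (insert_before(47)): list=[47, 2, 6, 8] cursor@2
After 5 (prev): list=[47, 2, 6, 8] cursor@47
After 6 (prev): list=[47, 2, 6, 8] cursor@47

Answer: 47 2 6 8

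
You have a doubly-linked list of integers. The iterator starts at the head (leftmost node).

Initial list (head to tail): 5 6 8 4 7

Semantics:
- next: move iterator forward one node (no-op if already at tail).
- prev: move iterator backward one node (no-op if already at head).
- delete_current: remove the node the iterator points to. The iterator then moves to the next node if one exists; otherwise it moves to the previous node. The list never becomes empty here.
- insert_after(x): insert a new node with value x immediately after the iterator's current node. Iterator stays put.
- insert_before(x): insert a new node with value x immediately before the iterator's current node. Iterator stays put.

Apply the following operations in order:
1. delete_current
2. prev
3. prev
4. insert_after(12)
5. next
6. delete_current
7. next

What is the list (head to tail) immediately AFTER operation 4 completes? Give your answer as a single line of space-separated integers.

Answer: 6 12 8 4 7

Derivation:
After 1 (delete_current): list=[6, 8, 4, 7] cursor@6
After 2 (prev): list=[6, 8, 4, 7] cursor@6
After 3 (prev): list=[6, 8, 4, 7] cursor@6
After 4 (insert_after(12)): list=[6, 12, 8, 4, 7] cursor@6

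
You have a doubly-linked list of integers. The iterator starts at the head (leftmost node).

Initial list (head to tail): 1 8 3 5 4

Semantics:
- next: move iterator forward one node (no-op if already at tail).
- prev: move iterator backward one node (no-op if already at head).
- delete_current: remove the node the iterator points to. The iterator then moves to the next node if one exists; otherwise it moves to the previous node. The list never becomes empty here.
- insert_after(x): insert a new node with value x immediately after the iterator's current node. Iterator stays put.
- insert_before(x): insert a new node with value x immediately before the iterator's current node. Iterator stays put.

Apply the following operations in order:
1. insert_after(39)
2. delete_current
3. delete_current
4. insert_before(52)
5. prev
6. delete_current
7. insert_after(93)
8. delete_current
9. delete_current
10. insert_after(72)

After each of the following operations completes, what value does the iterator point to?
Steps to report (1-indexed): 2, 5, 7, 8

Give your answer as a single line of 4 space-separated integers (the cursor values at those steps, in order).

After 1 (insert_after(39)): list=[1, 39, 8, 3, 5, 4] cursor@1
After 2 (delete_current): list=[39, 8, 3, 5, 4] cursor@39
After 3 (delete_current): list=[8, 3, 5, 4] cursor@8
After 4 (insert_before(52)): list=[52, 8, 3, 5, 4] cursor@8
After 5 (prev): list=[52, 8, 3, 5, 4] cursor@52
After 6 (delete_current): list=[8, 3, 5, 4] cursor@8
After 7 (insert_after(93)): list=[8, 93, 3, 5, 4] cursor@8
After 8 (delete_current): list=[93, 3, 5, 4] cursor@93
After 9 (delete_current): list=[3, 5, 4] cursor@3
After 10 (insert_after(72)): list=[3, 72, 5, 4] cursor@3

Answer: 39 52 8 93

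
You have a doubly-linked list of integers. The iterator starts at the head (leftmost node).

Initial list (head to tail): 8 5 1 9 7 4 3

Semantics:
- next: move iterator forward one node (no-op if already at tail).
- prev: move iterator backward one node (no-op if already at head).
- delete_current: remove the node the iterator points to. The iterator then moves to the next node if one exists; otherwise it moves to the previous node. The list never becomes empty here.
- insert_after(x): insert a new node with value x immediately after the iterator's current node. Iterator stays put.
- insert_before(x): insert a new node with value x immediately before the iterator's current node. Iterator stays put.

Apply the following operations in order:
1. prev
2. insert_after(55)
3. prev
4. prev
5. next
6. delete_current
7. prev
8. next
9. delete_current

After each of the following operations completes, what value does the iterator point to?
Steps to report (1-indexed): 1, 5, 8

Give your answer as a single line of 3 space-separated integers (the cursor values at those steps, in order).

After 1 (prev): list=[8, 5, 1, 9, 7, 4, 3] cursor@8
After 2 (insert_after(55)): list=[8, 55, 5, 1, 9, 7, 4, 3] cursor@8
After 3 (prev): list=[8, 55, 5, 1, 9, 7, 4, 3] cursor@8
After 4 (prev): list=[8, 55, 5, 1, 9, 7, 4, 3] cursor@8
After 5 (next): list=[8, 55, 5, 1, 9, 7, 4, 3] cursor@55
After 6 (delete_current): list=[8, 5, 1, 9, 7, 4, 3] cursor@5
After 7 (prev): list=[8, 5, 1, 9, 7, 4, 3] cursor@8
After 8 (next): list=[8, 5, 1, 9, 7, 4, 3] cursor@5
After 9 (delete_current): list=[8, 1, 9, 7, 4, 3] cursor@1

Answer: 8 55 5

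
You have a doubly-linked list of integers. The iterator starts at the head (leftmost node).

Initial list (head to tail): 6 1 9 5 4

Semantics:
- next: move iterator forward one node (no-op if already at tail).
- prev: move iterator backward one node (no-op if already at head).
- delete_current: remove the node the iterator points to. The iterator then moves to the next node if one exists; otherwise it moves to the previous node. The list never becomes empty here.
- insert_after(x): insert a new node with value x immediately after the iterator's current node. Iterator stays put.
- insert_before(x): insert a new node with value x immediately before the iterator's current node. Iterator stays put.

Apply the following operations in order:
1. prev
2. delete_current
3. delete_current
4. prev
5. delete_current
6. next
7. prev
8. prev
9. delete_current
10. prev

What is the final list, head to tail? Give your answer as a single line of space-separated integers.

After 1 (prev): list=[6, 1, 9, 5, 4] cursor@6
After 2 (delete_current): list=[1, 9, 5, 4] cursor@1
After 3 (delete_current): list=[9, 5, 4] cursor@9
After 4 (prev): list=[9, 5, 4] cursor@9
After 5 (delete_current): list=[5, 4] cursor@5
After 6 (next): list=[5, 4] cursor@4
After 7 (prev): list=[5, 4] cursor@5
After 8 (prev): list=[5, 4] cursor@5
After 9 (delete_current): list=[4] cursor@4
After 10 (prev): list=[4] cursor@4

Answer: 4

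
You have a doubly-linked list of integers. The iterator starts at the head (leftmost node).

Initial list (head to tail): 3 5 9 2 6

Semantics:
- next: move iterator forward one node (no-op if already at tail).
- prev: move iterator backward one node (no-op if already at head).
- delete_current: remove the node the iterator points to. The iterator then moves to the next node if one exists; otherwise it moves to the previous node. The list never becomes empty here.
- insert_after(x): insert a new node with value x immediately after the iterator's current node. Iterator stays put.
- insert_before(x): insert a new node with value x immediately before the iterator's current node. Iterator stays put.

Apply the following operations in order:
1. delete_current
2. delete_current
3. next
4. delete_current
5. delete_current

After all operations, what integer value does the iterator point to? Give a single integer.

Answer: 9

Derivation:
After 1 (delete_current): list=[5, 9, 2, 6] cursor@5
After 2 (delete_current): list=[9, 2, 6] cursor@9
After 3 (next): list=[9, 2, 6] cursor@2
After 4 (delete_current): list=[9, 6] cursor@6
After 5 (delete_current): list=[9] cursor@9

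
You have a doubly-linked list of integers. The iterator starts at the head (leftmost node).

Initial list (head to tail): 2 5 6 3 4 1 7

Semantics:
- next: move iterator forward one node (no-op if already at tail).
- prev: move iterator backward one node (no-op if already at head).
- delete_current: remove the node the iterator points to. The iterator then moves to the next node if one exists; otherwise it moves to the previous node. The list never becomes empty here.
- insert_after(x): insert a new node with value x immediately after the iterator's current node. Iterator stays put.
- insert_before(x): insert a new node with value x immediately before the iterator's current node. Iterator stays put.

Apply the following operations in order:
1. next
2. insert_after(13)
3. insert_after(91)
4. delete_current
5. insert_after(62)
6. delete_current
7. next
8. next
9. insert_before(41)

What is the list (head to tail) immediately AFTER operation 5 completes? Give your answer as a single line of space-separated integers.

After 1 (next): list=[2, 5, 6, 3, 4, 1, 7] cursor@5
After 2 (insert_after(13)): list=[2, 5, 13, 6, 3, 4, 1, 7] cursor@5
After 3 (insert_after(91)): list=[2, 5, 91, 13, 6, 3, 4, 1, 7] cursor@5
After 4 (delete_current): list=[2, 91, 13, 6, 3, 4, 1, 7] cursor@91
After 5 (insert_after(62)): list=[2, 91, 62, 13, 6, 3, 4, 1, 7] cursor@91

Answer: 2 91 62 13 6 3 4 1 7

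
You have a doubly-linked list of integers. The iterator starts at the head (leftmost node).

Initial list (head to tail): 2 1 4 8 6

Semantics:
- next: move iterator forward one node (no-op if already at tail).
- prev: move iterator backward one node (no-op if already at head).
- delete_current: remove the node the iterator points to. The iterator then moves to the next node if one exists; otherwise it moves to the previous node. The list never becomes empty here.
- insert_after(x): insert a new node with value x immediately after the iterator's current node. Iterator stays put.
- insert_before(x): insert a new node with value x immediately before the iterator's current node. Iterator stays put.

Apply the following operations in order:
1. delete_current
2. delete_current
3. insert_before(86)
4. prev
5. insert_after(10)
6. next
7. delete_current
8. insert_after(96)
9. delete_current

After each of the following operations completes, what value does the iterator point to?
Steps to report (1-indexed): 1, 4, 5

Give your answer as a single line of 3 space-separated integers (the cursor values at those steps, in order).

After 1 (delete_current): list=[1, 4, 8, 6] cursor@1
After 2 (delete_current): list=[4, 8, 6] cursor@4
After 3 (insert_before(86)): list=[86, 4, 8, 6] cursor@4
After 4 (prev): list=[86, 4, 8, 6] cursor@86
After 5 (insert_after(10)): list=[86, 10, 4, 8, 6] cursor@86
After 6 (next): list=[86, 10, 4, 8, 6] cursor@10
After 7 (delete_current): list=[86, 4, 8, 6] cursor@4
After 8 (insert_after(96)): list=[86, 4, 96, 8, 6] cursor@4
After 9 (delete_current): list=[86, 96, 8, 6] cursor@96

Answer: 1 86 86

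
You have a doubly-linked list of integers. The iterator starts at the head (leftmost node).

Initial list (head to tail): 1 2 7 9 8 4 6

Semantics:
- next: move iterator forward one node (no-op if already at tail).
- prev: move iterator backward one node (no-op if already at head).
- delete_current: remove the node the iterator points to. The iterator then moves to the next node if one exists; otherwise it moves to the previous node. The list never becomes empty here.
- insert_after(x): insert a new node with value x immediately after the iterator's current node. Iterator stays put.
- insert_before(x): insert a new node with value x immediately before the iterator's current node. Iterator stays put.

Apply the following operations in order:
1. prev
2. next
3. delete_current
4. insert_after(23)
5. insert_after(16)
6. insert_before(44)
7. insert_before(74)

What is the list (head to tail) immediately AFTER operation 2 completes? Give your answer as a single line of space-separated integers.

Answer: 1 2 7 9 8 4 6

Derivation:
After 1 (prev): list=[1, 2, 7, 9, 8, 4, 6] cursor@1
After 2 (next): list=[1, 2, 7, 9, 8, 4, 6] cursor@2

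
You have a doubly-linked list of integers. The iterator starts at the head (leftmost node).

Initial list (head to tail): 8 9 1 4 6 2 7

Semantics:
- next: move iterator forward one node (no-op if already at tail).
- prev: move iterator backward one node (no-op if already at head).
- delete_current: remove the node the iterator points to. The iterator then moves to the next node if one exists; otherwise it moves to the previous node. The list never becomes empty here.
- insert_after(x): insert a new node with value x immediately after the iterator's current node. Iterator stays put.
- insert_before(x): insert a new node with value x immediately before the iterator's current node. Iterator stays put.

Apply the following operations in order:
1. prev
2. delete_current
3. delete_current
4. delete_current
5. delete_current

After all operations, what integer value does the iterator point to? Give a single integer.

After 1 (prev): list=[8, 9, 1, 4, 6, 2, 7] cursor@8
After 2 (delete_current): list=[9, 1, 4, 6, 2, 7] cursor@9
After 3 (delete_current): list=[1, 4, 6, 2, 7] cursor@1
After 4 (delete_current): list=[4, 6, 2, 7] cursor@4
After 5 (delete_current): list=[6, 2, 7] cursor@6

Answer: 6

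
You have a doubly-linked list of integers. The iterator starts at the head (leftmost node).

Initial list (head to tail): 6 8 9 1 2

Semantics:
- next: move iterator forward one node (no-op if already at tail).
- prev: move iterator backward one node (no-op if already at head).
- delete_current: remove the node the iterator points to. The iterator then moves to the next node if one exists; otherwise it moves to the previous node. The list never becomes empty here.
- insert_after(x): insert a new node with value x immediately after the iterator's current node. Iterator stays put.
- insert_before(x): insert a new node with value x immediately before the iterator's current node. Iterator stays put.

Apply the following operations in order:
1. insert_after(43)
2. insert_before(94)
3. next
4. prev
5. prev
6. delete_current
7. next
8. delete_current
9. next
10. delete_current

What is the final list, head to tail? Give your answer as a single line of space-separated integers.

Answer: 6 8 1 2

Derivation:
After 1 (insert_after(43)): list=[6, 43, 8, 9, 1, 2] cursor@6
After 2 (insert_before(94)): list=[94, 6, 43, 8, 9, 1, 2] cursor@6
After 3 (next): list=[94, 6, 43, 8, 9, 1, 2] cursor@43
After 4 (prev): list=[94, 6, 43, 8, 9, 1, 2] cursor@6
After 5 (prev): list=[94, 6, 43, 8, 9, 1, 2] cursor@94
After 6 (delete_current): list=[6, 43, 8, 9, 1, 2] cursor@6
After 7 (next): list=[6, 43, 8, 9, 1, 2] cursor@43
After 8 (delete_current): list=[6, 8, 9, 1, 2] cursor@8
After 9 (next): list=[6, 8, 9, 1, 2] cursor@9
After 10 (delete_current): list=[6, 8, 1, 2] cursor@1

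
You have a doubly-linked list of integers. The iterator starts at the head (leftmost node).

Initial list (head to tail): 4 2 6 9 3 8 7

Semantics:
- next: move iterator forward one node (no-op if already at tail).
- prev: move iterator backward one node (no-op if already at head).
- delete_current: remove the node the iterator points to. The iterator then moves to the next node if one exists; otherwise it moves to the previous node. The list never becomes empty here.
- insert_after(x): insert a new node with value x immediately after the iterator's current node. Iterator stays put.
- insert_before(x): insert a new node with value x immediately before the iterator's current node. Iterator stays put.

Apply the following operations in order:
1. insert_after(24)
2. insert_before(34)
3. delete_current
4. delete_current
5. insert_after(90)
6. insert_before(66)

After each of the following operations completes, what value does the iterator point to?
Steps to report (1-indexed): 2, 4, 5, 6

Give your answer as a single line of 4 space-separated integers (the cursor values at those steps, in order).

After 1 (insert_after(24)): list=[4, 24, 2, 6, 9, 3, 8, 7] cursor@4
After 2 (insert_before(34)): list=[34, 4, 24, 2, 6, 9, 3, 8, 7] cursor@4
After 3 (delete_current): list=[34, 24, 2, 6, 9, 3, 8, 7] cursor@24
After 4 (delete_current): list=[34, 2, 6, 9, 3, 8, 7] cursor@2
After 5 (insert_after(90)): list=[34, 2, 90, 6, 9, 3, 8, 7] cursor@2
After 6 (insert_before(66)): list=[34, 66, 2, 90, 6, 9, 3, 8, 7] cursor@2

Answer: 4 2 2 2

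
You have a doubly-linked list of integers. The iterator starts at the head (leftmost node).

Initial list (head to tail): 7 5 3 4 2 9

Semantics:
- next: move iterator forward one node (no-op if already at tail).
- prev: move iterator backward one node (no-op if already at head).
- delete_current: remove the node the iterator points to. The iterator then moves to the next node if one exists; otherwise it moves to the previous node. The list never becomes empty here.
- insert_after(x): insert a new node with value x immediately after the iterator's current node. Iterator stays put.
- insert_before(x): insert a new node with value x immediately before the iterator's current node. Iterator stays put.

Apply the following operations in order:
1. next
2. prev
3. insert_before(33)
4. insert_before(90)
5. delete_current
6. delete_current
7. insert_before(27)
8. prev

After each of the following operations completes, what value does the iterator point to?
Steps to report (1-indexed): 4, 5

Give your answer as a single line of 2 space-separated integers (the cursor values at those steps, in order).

Answer: 7 5

Derivation:
After 1 (next): list=[7, 5, 3, 4, 2, 9] cursor@5
After 2 (prev): list=[7, 5, 3, 4, 2, 9] cursor@7
After 3 (insert_before(33)): list=[33, 7, 5, 3, 4, 2, 9] cursor@7
After 4 (insert_before(90)): list=[33, 90, 7, 5, 3, 4, 2, 9] cursor@7
After 5 (delete_current): list=[33, 90, 5, 3, 4, 2, 9] cursor@5
After 6 (delete_current): list=[33, 90, 3, 4, 2, 9] cursor@3
After 7 (insert_before(27)): list=[33, 90, 27, 3, 4, 2, 9] cursor@3
After 8 (prev): list=[33, 90, 27, 3, 4, 2, 9] cursor@27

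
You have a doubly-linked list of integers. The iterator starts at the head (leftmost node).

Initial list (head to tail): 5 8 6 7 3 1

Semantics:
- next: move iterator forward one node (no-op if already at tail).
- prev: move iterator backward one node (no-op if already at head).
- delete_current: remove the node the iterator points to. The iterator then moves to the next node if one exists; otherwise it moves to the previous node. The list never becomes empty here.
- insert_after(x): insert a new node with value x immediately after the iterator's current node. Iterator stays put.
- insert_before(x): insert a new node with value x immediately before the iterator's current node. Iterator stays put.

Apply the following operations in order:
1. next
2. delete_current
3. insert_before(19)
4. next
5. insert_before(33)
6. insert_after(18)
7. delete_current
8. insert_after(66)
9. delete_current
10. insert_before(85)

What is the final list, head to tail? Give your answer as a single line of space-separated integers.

After 1 (next): list=[5, 8, 6, 7, 3, 1] cursor@8
After 2 (delete_current): list=[5, 6, 7, 3, 1] cursor@6
After 3 (insert_before(19)): list=[5, 19, 6, 7, 3, 1] cursor@6
After 4 (next): list=[5, 19, 6, 7, 3, 1] cursor@7
After 5 (insert_before(33)): list=[5, 19, 6, 33, 7, 3, 1] cursor@7
After 6 (insert_after(18)): list=[5, 19, 6, 33, 7, 18, 3, 1] cursor@7
After 7 (delete_current): list=[5, 19, 6, 33, 18, 3, 1] cursor@18
After 8 (insert_after(66)): list=[5, 19, 6, 33, 18, 66, 3, 1] cursor@18
After 9 (delete_current): list=[5, 19, 6, 33, 66, 3, 1] cursor@66
After 10 (insert_before(85)): list=[5, 19, 6, 33, 85, 66, 3, 1] cursor@66

Answer: 5 19 6 33 85 66 3 1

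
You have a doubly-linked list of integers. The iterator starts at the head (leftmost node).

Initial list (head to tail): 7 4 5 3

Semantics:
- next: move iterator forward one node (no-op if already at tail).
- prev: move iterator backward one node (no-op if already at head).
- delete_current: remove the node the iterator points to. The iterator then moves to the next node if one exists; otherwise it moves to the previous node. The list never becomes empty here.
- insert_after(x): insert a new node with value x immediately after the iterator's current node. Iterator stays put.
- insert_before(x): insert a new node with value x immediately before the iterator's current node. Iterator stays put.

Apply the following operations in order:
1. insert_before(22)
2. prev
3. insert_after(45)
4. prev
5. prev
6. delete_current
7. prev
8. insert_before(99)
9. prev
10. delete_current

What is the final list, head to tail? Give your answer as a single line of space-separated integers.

Answer: 45 7 4 5 3

Derivation:
After 1 (insert_before(22)): list=[22, 7, 4, 5, 3] cursor@7
After 2 (prev): list=[22, 7, 4, 5, 3] cursor@22
After 3 (insert_after(45)): list=[22, 45, 7, 4, 5, 3] cursor@22
After 4 (prev): list=[22, 45, 7, 4, 5, 3] cursor@22
After 5 (prev): list=[22, 45, 7, 4, 5, 3] cursor@22
After 6 (delete_current): list=[45, 7, 4, 5, 3] cursor@45
After 7 (prev): list=[45, 7, 4, 5, 3] cursor@45
After 8 (insert_before(99)): list=[99, 45, 7, 4, 5, 3] cursor@45
After 9 (prev): list=[99, 45, 7, 4, 5, 3] cursor@99
After 10 (delete_current): list=[45, 7, 4, 5, 3] cursor@45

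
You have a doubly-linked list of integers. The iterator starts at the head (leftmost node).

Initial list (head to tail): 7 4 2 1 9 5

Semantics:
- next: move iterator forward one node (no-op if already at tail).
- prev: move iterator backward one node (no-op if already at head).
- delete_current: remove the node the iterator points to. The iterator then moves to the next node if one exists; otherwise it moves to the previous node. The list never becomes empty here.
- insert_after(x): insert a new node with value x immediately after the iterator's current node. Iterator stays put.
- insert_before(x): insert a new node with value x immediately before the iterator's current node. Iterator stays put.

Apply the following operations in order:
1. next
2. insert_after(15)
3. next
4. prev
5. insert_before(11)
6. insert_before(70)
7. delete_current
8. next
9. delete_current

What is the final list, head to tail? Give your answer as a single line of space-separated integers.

Answer: 7 11 70 15 1 9 5

Derivation:
After 1 (next): list=[7, 4, 2, 1, 9, 5] cursor@4
After 2 (insert_after(15)): list=[7, 4, 15, 2, 1, 9, 5] cursor@4
After 3 (next): list=[7, 4, 15, 2, 1, 9, 5] cursor@15
After 4 (prev): list=[7, 4, 15, 2, 1, 9, 5] cursor@4
After 5 (insert_before(11)): list=[7, 11, 4, 15, 2, 1, 9, 5] cursor@4
After 6 (insert_before(70)): list=[7, 11, 70, 4, 15, 2, 1, 9, 5] cursor@4
After 7 (delete_current): list=[7, 11, 70, 15, 2, 1, 9, 5] cursor@15
After 8 (next): list=[7, 11, 70, 15, 2, 1, 9, 5] cursor@2
After 9 (delete_current): list=[7, 11, 70, 15, 1, 9, 5] cursor@1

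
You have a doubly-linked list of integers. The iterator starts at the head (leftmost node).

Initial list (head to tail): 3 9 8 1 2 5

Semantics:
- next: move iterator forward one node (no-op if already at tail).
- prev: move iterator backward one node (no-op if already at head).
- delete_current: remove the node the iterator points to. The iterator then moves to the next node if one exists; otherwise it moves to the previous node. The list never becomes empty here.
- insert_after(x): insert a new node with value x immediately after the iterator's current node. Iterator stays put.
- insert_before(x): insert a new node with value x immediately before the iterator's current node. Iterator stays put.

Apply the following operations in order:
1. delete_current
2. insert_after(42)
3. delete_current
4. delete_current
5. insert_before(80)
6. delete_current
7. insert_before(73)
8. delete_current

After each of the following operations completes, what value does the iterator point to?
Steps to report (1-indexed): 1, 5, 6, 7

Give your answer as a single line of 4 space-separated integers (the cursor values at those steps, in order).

Answer: 9 8 1 1

Derivation:
After 1 (delete_current): list=[9, 8, 1, 2, 5] cursor@9
After 2 (insert_after(42)): list=[9, 42, 8, 1, 2, 5] cursor@9
After 3 (delete_current): list=[42, 8, 1, 2, 5] cursor@42
After 4 (delete_current): list=[8, 1, 2, 5] cursor@8
After 5 (insert_before(80)): list=[80, 8, 1, 2, 5] cursor@8
After 6 (delete_current): list=[80, 1, 2, 5] cursor@1
After 7 (insert_before(73)): list=[80, 73, 1, 2, 5] cursor@1
After 8 (delete_current): list=[80, 73, 2, 5] cursor@2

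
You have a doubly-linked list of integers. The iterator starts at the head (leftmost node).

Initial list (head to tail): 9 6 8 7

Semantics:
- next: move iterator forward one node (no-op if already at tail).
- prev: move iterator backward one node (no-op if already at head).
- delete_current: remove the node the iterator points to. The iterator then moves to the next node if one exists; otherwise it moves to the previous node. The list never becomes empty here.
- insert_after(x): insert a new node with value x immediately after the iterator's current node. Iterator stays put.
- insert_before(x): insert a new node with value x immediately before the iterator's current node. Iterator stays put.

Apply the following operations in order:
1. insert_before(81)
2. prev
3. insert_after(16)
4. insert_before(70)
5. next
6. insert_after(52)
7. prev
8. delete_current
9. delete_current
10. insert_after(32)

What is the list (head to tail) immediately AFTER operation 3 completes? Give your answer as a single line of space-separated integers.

After 1 (insert_before(81)): list=[81, 9, 6, 8, 7] cursor@9
After 2 (prev): list=[81, 9, 6, 8, 7] cursor@81
After 3 (insert_after(16)): list=[81, 16, 9, 6, 8, 7] cursor@81

Answer: 81 16 9 6 8 7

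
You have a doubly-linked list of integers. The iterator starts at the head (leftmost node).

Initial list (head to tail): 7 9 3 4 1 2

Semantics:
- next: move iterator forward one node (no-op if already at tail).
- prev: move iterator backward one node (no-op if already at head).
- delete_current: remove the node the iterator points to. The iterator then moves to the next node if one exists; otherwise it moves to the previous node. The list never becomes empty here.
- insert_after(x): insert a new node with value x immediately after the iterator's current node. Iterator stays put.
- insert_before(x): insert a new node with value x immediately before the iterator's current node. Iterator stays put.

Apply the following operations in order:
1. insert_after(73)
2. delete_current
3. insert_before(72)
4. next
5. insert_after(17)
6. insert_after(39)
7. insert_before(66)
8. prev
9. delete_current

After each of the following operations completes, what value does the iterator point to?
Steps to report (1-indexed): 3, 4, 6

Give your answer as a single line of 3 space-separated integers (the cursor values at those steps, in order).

After 1 (insert_after(73)): list=[7, 73, 9, 3, 4, 1, 2] cursor@7
After 2 (delete_current): list=[73, 9, 3, 4, 1, 2] cursor@73
After 3 (insert_before(72)): list=[72, 73, 9, 3, 4, 1, 2] cursor@73
After 4 (next): list=[72, 73, 9, 3, 4, 1, 2] cursor@9
After 5 (insert_after(17)): list=[72, 73, 9, 17, 3, 4, 1, 2] cursor@9
After 6 (insert_after(39)): list=[72, 73, 9, 39, 17, 3, 4, 1, 2] cursor@9
After 7 (insert_before(66)): list=[72, 73, 66, 9, 39, 17, 3, 4, 1, 2] cursor@9
After 8 (prev): list=[72, 73, 66, 9, 39, 17, 3, 4, 1, 2] cursor@66
After 9 (delete_current): list=[72, 73, 9, 39, 17, 3, 4, 1, 2] cursor@9

Answer: 73 9 9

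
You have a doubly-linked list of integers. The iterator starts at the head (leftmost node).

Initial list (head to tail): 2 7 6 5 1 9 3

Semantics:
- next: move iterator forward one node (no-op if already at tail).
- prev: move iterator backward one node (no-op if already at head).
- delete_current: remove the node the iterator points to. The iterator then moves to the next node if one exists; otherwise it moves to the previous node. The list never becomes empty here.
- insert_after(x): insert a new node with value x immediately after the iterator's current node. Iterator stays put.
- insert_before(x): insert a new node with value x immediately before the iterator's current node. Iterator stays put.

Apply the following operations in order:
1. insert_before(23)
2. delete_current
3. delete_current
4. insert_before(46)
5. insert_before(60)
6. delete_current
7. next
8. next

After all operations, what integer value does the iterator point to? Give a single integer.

After 1 (insert_before(23)): list=[23, 2, 7, 6, 5, 1, 9, 3] cursor@2
After 2 (delete_current): list=[23, 7, 6, 5, 1, 9, 3] cursor@7
After 3 (delete_current): list=[23, 6, 5, 1, 9, 3] cursor@6
After 4 (insert_before(46)): list=[23, 46, 6, 5, 1, 9, 3] cursor@6
After 5 (insert_before(60)): list=[23, 46, 60, 6, 5, 1, 9, 3] cursor@6
After 6 (delete_current): list=[23, 46, 60, 5, 1, 9, 3] cursor@5
After 7 (next): list=[23, 46, 60, 5, 1, 9, 3] cursor@1
After 8 (next): list=[23, 46, 60, 5, 1, 9, 3] cursor@9

Answer: 9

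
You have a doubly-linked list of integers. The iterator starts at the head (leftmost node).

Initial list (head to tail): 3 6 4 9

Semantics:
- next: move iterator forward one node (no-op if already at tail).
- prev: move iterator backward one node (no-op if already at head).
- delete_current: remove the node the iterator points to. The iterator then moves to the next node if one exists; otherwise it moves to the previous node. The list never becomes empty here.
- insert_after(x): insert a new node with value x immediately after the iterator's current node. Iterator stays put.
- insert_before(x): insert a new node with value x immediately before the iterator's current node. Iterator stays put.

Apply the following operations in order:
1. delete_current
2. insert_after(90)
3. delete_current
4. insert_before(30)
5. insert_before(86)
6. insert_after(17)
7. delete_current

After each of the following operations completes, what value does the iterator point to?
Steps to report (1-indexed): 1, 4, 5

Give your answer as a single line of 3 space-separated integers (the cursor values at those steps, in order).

After 1 (delete_current): list=[6, 4, 9] cursor@6
After 2 (insert_after(90)): list=[6, 90, 4, 9] cursor@6
After 3 (delete_current): list=[90, 4, 9] cursor@90
After 4 (insert_before(30)): list=[30, 90, 4, 9] cursor@90
After 5 (insert_before(86)): list=[30, 86, 90, 4, 9] cursor@90
After 6 (insert_after(17)): list=[30, 86, 90, 17, 4, 9] cursor@90
After 7 (delete_current): list=[30, 86, 17, 4, 9] cursor@17

Answer: 6 90 90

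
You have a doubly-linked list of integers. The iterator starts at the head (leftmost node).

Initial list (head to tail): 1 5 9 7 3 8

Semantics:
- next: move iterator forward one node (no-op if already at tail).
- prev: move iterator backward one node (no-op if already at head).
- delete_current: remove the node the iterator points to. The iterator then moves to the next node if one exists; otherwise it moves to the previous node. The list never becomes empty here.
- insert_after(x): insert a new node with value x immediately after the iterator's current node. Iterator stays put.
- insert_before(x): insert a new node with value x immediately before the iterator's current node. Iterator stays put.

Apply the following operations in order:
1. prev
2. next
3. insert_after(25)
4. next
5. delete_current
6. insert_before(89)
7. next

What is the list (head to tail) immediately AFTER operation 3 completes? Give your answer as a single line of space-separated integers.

Answer: 1 5 25 9 7 3 8

Derivation:
After 1 (prev): list=[1, 5, 9, 7, 3, 8] cursor@1
After 2 (next): list=[1, 5, 9, 7, 3, 8] cursor@5
After 3 (insert_after(25)): list=[1, 5, 25, 9, 7, 3, 8] cursor@5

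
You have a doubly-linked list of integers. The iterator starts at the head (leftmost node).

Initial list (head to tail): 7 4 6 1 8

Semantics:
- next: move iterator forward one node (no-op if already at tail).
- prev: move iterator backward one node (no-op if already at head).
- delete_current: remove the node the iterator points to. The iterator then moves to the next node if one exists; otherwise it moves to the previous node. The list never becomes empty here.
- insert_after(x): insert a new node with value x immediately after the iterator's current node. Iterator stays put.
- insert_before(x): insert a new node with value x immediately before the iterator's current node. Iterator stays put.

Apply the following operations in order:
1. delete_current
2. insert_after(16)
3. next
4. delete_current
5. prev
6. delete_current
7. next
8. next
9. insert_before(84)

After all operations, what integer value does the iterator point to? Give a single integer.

Answer: 8

Derivation:
After 1 (delete_current): list=[4, 6, 1, 8] cursor@4
After 2 (insert_after(16)): list=[4, 16, 6, 1, 8] cursor@4
After 3 (next): list=[4, 16, 6, 1, 8] cursor@16
After 4 (delete_current): list=[4, 6, 1, 8] cursor@6
After 5 (prev): list=[4, 6, 1, 8] cursor@4
After 6 (delete_current): list=[6, 1, 8] cursor@6
After 7 (next): list=[6, 1, 8] cursor@1
After 8 (next): list=[6, 1, 8] cursor@8
After 9 (insert_before(84)): list=[6, 1, 84, 8] cursor@8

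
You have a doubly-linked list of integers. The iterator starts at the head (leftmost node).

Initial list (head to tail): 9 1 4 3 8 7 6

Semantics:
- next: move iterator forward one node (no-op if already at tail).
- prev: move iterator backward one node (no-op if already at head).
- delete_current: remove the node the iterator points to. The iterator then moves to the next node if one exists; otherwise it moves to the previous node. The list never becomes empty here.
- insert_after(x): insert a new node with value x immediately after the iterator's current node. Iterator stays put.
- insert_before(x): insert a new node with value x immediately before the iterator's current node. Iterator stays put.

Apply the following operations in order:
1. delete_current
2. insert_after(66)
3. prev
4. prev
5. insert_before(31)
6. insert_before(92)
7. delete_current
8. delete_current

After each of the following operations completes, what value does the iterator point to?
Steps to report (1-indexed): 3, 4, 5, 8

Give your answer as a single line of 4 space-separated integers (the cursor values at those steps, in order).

Answer: 1 1 1 4

Derivation:
After 1 (delete_current): list=[1, 4, 3, 8, 7, 6] cursor@1
After 2 (insert_after(66)): list=[1, 66, 4, 3, 8, 7, 6] cursor@1
After 3 (prev): list=[1, 66, 4, 3, 8, 7, 6] cursor@1
After 4 (prev): list=[1, 66, 4, 3, 8, 7, 6] cursor@1
After 5 (insert_before(31)): list=[31, 1, 66, 4, 3, 8, 7, 6] cursor@1
After 6 (insert_before(92)): list=[31, 92, 1, 66, 4, 3, 8, 7, 6] cursor@1
After 7 (delete_current): list=[31, 92, 66, 4, 3, 8, 7, 6] cursor@66
After 8 (delete_current): list=[31, 92, 4, 3, 8, 7, 6] cursor@4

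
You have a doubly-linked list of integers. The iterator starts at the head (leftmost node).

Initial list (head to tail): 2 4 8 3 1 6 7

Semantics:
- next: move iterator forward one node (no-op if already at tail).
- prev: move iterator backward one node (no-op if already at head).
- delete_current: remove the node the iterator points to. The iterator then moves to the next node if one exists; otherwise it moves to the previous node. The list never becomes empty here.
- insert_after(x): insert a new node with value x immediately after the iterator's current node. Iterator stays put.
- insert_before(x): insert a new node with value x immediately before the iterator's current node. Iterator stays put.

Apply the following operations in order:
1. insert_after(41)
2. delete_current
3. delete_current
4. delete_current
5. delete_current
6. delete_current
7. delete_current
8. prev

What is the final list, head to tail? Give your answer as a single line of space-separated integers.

Answer: 6 7

Derivation:
After 1 (insert_after(41)): list=[2, 41, 4, 8, 3, 1, 6, 7] cursor@2
After 2 (delete_current): list=[41, 4, 8, 3, 1, 6, 7] cursor@41
After 3 (delete_current): list=[4, 8, 3, 1, 6, 7] cursor@4
After 4 (delete_current): list=[8, 3, 1, 6, 7] cursor@8
After 5 (delete_current): list=[3, 1, 6, 7] cursor@3
After 6 (delete_current): list=[1, 6, 7] cursor@1
After 7 (delete_current): list=[6, 7] cursor@6
After 8 (prev): list=[6, 7] cursor@6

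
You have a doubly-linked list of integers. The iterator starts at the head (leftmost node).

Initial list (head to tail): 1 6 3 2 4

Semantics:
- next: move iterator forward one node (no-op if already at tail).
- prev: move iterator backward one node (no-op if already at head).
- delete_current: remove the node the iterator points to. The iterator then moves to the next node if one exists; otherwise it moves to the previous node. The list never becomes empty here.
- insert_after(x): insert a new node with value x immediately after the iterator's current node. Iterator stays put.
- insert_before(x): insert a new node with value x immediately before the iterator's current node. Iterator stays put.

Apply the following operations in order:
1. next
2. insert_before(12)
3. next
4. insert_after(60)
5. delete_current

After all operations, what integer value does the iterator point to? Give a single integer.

Answer: 60

Derivation:
After 1 (next): list=[1, 6, 3, 2, 4] cursor@6
After 2 (insert_before(12)): list=[1, 12, 6, 3, 2, 4] cursor@6
After 3 (next): list=[1, 12, 6, 3, 2, 4] cursor@3
After 4 (insert_after(60)): list=[1, 12, 6, 3, 60, 2, 4] cursor@3
After 5 (delete_current): list=[1, 12, 6, 60, 2, 4] cursor@60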